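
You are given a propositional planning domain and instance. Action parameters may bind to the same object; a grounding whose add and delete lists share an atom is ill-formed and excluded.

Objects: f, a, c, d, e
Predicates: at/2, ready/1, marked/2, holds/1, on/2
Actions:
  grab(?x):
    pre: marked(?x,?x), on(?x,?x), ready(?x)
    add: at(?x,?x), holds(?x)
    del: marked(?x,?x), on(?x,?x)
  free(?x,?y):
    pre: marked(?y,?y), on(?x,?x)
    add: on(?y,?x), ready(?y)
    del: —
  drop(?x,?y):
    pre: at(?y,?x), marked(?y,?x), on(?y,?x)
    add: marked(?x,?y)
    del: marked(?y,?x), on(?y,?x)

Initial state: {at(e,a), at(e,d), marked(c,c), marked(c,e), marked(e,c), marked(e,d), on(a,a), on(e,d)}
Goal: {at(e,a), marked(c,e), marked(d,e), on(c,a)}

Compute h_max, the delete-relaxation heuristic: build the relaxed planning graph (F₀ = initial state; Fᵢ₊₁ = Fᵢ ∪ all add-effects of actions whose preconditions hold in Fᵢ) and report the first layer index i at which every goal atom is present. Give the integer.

F0 = init (8 atoms)
F1 = F0 ∪ {marked(d,e), on(c,a), ready(c)}  (11 atoms)
goal ⊆ F1  ⇒  h_max = 1

1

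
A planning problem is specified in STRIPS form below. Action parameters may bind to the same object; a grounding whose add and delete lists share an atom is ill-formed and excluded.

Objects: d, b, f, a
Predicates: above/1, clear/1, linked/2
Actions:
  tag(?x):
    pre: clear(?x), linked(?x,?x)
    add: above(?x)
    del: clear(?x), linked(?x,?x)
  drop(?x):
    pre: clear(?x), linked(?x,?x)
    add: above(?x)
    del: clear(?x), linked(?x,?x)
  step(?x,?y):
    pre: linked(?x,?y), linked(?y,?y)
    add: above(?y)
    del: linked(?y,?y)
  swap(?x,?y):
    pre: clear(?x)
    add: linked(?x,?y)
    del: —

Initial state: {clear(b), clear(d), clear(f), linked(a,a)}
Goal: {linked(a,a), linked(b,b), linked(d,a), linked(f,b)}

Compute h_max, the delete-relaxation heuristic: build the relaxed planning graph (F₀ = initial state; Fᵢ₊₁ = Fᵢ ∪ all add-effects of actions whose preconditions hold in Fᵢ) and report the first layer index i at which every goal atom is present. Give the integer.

1

F0 = init (4 atoms)
F1 = F0 ∪ {above(a), linked(b,a), linked(b,b), linked(b,d), linked(b,f), linked(d,a), linked(d,b), linked(d,d), linked(d,f), linked(f,a), linked(f,b), linked(f,d), linked(f,f)}  (17 atoms)
goal ⊆ F1  ⇒  h_max = 1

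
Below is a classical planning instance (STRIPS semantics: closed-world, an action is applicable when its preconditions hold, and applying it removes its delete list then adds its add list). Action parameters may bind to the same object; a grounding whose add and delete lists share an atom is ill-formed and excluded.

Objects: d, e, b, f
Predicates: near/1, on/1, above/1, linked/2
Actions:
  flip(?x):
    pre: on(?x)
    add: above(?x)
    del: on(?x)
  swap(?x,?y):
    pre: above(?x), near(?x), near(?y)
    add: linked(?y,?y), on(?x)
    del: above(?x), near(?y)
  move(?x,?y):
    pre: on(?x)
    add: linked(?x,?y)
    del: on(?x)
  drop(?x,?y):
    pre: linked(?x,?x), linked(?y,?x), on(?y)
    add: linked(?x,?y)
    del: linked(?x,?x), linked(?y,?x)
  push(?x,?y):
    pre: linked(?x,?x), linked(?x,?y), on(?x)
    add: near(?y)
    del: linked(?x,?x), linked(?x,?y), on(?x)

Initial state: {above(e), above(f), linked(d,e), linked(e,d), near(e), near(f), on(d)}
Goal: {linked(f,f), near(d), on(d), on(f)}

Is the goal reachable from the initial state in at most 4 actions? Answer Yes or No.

1. swap(e,e)  →  {above(f), linked(d,e), linked(e,d), linked(e,e), near(f), on(d), on(e)}
2. swap(f,f)  →  {linked(d,e), linked(e,d), linked(e,e), linked(f,f), on(d), on(e), on(f)}
3. push(e,d)  →  {linked(d,e), linked(f,f), near(d), on(d), on(f)}
optimal plan length = 3; 3 ≤ 4

Yes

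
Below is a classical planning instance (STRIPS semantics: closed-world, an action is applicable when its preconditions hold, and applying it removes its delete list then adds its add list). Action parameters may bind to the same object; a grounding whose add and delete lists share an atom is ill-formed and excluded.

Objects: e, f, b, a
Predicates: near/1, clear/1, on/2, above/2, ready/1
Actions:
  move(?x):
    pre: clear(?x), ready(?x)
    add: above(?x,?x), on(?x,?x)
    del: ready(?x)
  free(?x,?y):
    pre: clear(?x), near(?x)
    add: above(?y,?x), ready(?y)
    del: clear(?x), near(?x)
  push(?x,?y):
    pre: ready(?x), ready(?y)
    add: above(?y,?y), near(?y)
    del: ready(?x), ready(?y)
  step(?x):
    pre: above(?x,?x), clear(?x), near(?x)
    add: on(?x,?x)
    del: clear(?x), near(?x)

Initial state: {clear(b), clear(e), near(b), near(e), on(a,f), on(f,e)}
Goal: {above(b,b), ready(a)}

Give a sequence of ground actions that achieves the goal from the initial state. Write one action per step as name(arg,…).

1. free(e,a)  →  {above(a,e), clear(b), near(b), on(a,f), on(f,e), ready(a)}
2. free(b,b)  →  {above(a,e), above(b,b), on(a,f), on(f,e), ready(a), ready(b)}

free(e,a); free(b,b)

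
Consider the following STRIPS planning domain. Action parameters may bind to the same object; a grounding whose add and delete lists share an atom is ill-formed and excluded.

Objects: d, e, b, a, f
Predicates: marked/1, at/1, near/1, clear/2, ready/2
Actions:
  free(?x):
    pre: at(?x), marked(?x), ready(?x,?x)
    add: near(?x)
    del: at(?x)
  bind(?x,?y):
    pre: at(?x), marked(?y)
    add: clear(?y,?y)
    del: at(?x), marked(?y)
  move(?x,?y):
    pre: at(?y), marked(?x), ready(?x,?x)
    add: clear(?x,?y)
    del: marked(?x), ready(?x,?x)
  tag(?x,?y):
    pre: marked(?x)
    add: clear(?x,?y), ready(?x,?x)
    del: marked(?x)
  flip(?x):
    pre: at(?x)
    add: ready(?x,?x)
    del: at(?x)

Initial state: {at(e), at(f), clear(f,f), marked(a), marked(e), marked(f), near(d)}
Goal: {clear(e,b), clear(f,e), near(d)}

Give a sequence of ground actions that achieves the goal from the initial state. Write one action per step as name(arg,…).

1. tag(e,b)  →  {at(e), at(f), clear(e,b), clear(f,f), marked(a), marked(f), near(d), ready(e,e)}
2. tag(f,e)  →  {at(e), at(f), clear(e,b), clear(f,e), clear(f,f), marked(a), near(d), ready(e,e), ready(f,f)}

tag(e,b); tag(f,e)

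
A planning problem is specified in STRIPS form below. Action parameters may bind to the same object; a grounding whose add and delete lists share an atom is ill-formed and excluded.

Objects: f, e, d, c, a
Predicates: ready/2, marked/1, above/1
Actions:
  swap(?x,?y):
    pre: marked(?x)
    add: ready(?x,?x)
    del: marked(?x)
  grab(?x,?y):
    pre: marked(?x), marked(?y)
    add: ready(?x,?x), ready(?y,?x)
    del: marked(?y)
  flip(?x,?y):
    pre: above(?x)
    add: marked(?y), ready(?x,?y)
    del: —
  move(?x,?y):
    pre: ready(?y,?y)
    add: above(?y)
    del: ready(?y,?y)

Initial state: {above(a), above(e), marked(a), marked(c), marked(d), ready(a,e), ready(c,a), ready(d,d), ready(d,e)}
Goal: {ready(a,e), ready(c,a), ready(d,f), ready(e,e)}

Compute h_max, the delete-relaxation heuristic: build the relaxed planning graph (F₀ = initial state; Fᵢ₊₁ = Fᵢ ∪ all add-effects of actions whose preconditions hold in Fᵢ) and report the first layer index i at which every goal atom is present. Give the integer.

2

F0 = init (9 atoms)
F1 = F0 ∪ {above(d), marked(e), marked(f), ready(a,a), ready(a,c), ready(a,d), ready(a,f), ready(c,c), ready(c,d), ready(d,a), ready(d,c), ready(e,a), ready(e,c), ready(e,d), ready(e,e), ready(e,f)}  (25 atoms)
F2 = F1 ∪ {above(c), ready(c,e), ready(c,f), ready(d,f), ready(f,a), ready(f,c), ready(f,d), ready(f,e), ready(f,f)}  (34 atoms)
goal ⊆ F2  ⇒  h_max = 2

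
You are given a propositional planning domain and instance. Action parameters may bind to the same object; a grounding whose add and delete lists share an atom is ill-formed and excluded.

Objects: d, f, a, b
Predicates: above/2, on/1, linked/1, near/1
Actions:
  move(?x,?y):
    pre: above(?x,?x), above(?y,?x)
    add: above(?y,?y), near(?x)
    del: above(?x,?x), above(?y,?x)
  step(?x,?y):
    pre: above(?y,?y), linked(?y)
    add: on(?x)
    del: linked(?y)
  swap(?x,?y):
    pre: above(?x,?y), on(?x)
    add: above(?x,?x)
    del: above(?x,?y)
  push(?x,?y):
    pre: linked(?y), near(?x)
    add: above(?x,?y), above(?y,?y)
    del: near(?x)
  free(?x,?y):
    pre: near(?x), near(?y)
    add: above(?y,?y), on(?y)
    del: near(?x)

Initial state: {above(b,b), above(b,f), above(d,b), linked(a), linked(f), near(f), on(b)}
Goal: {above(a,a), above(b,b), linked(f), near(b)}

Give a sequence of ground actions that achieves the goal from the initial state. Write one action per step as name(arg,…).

1. move(b,d)  →  {above(b,f), above(d,d), linked(a), linked(f), near(b), near(f), on(b)}
2. swap(b,f)  →  {above(b,b), above(d,d), linked(a), linked(f), near(b), near(f), on(b)}
3. push(f,a)  →  {above(a,a), above(b,b), above(d,d), above(f,a), linked(a), linked(f), near(b), on(b)}

move(b,d); swap(b,f); push(f,a)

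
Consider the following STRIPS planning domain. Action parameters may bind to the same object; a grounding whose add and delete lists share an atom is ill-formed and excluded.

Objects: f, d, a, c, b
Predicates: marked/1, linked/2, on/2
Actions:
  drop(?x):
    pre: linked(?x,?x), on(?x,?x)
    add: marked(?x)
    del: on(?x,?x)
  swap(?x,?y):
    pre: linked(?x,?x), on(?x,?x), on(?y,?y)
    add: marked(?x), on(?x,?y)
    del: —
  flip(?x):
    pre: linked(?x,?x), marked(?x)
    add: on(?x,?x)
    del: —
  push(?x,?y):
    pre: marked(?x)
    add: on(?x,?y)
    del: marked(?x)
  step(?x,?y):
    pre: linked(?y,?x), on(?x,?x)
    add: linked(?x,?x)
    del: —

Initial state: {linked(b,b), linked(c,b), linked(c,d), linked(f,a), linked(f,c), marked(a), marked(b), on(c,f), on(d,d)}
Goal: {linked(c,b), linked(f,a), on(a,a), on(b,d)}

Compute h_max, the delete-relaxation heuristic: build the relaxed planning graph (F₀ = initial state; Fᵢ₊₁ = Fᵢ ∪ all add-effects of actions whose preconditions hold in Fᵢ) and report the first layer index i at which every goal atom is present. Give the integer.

F0 = init (9 atoms)
F1 = F0 ∪ {linked(d,d), on(a,a), on(a,b), on(a,c), on(a,d), on(a,f), on(b,a), on(b,b), on(b,c), on(b,d), on(b,f)}  (20 atoms)
goal ⊆ F1  ⇒  h_max = 1

1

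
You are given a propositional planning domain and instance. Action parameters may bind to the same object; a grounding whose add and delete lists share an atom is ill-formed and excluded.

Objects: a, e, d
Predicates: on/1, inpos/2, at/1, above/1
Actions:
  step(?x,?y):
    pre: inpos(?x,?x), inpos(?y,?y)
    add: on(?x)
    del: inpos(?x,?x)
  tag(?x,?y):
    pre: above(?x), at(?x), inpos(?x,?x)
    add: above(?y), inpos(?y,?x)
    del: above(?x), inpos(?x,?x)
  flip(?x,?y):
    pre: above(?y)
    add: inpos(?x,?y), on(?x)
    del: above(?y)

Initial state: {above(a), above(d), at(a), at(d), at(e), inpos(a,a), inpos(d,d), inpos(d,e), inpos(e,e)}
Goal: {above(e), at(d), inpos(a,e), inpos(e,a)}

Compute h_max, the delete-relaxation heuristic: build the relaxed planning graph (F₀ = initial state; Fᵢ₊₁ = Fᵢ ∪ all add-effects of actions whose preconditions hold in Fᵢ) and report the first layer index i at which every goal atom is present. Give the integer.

F0 = init (9 atoms)
F1 = F0 ∪ {above(e), inpos(a,d), inpos(d,a), inpos(e,a), inpos(e,d), on(a), on(d), on(e)}  (17 atoms)
F2 = F1 ∪ {inpos(a,e)}  (18 atoms)
goal ⊆ F2  ⇒  h_max = 2

2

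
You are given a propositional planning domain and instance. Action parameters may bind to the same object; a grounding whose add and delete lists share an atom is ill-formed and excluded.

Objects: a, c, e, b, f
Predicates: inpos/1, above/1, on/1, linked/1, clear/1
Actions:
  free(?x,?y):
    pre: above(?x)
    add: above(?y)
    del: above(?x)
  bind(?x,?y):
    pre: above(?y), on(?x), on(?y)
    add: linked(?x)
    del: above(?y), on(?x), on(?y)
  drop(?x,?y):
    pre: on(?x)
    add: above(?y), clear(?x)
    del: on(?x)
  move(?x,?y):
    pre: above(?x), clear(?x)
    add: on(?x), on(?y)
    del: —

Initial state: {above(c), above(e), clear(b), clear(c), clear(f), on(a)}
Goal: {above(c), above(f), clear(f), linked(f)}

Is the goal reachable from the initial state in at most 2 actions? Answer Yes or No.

1. drop(a,f)  →  {above(c), above(e), above(f), clear(a), clear(b), clear(c), clear(f)}
2. move(f,e)  →  {above(c), above(e), above(f), clear(a), clear(b), clear(c), clear(f), on(e), on(f)}
3. bind(f,e)  →  {above(c), above(f), clear(a), clear(b), clear(c), clear(f), linked(f)}
optimal plan length = 3; 3 > 2

No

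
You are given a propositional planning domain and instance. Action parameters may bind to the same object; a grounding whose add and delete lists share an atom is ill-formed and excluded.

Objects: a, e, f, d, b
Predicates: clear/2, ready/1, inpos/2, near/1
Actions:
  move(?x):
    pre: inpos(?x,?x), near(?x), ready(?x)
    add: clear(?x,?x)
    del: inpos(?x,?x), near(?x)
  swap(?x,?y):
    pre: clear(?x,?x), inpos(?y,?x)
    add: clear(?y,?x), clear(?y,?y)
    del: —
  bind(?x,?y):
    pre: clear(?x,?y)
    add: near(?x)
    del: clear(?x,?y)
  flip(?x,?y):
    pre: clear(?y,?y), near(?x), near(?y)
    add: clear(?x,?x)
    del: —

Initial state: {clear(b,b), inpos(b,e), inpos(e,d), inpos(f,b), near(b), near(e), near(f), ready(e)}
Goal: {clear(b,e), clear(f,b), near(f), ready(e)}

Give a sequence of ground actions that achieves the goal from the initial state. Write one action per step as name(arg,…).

swap(b,f); flip(e,f); swap(e,b)

1. swap(b,f)  →  {clear(b,b), clear(f,b), clear(f,f), inpos(b,e), inpos(e,d), inpos(f,b), near(b), near(e), near(f), ready(e)}
2. flip(e,f)  →  {clear(b,b), clear(e,e), clear(f,b), clear(f,f), inpos(b,e), inpos(e,d), inpos(f,b), near(b), near(e), near(f), ready(e)}
3. swap(e,b)  →  {clear(b,b), clear(b,e), clear(e,e), clear(f,b), clear(f,f), inpos(b,e), inpos(e,d), inpos(f,b), near(b), near(e), near(f), ready(e)}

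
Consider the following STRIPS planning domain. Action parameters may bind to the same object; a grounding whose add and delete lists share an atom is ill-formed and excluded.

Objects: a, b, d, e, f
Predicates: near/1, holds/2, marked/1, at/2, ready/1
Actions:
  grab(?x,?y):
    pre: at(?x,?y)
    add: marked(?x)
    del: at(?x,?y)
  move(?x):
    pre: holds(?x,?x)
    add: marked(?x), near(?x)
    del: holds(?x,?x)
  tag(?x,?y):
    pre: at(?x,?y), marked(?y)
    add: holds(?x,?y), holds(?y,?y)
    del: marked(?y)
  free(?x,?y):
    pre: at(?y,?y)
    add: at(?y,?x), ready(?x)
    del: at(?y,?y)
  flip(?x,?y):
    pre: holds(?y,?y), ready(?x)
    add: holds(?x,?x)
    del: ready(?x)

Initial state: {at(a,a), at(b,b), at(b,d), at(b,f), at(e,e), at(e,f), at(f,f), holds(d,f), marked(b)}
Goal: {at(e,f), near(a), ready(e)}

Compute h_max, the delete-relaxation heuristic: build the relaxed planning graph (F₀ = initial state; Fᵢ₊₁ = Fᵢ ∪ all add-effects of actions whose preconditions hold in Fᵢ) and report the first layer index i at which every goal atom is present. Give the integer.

F0 = init (9 atoms)
F1 = F0 ∪ {at(a,b), at(a,d), at(a,e), at(a,f), at(b,a), at(b,e), at(e,a), at(e,b), at(e,d), at(f,a), at(f,b), at(f,d), at(f,e), holds(b,b), marked(a), marked(e), marked(f), ready(a), ready(b), ready(d), ready(e), ready(f)}  (31 atoms)
F2 = F1 ∪ {holds(a,a), holds(a,b), holds(a,e), holds(a,f), holds(b,a), holds(b,e), holds(b,f), holds(d,d), holds(e,a), holds(e,b), holds(e,e), holds(e,f), holds(f,a), holds(f,b), holds(f,e), holds(f,f), near(b)}  (48 atoms)
F3 = F2 ∪ {marked(d), near(a), near(d), near(e), near(f)}  (53 atoms)
goal ⊆ F3  ⇒  h_max = 3

3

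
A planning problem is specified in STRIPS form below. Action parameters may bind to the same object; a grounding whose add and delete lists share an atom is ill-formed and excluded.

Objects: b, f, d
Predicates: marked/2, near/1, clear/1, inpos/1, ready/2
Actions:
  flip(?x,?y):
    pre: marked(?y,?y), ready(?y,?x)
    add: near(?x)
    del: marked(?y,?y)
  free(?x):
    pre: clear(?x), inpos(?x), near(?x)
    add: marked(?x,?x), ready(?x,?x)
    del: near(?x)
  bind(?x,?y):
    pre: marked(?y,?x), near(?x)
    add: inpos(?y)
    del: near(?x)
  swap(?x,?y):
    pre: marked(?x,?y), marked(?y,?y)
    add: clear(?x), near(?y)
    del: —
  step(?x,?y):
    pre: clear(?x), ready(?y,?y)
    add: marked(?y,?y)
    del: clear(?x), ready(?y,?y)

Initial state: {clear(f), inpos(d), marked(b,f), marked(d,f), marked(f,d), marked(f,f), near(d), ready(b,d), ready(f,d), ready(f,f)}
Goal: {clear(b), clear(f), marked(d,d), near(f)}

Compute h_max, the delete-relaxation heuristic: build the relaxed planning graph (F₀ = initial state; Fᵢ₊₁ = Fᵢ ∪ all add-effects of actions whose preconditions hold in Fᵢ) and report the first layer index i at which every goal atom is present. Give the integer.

F0 = init (10 atoms)
F1 = F0 ∪ {clear(b), clear(d), inpos(f), near(f)}  (14 atoms)
F2 = F1 ∪ {inpos(b), marked(d,d), ready(d,d)}  (17 atoms)
goal ⊆ F2  ⇒  h_max = 2

2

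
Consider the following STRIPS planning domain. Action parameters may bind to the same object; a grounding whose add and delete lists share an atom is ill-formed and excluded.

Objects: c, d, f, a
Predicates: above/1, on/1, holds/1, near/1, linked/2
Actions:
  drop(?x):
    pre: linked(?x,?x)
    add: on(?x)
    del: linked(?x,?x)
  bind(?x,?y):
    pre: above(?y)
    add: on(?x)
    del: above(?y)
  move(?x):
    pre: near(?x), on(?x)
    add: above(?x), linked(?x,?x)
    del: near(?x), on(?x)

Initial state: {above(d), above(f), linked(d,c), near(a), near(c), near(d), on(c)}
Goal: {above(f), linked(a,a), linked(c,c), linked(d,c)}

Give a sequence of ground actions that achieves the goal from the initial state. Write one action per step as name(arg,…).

bind(a,d); move(c); move(a)

1. bind(a,d)  →  {above(f), linked(d,c), near(a), near(c), near(d), on(a), on(c)}
2. move(c)  →  {above(c), above(f), linked(c,c), linked(d,c), near(a), near(d), on(a)}
3. move(a)  →  {above(a), above(c), above(f), linked(a,a), linked(c,c), linked(d,c), near(d)}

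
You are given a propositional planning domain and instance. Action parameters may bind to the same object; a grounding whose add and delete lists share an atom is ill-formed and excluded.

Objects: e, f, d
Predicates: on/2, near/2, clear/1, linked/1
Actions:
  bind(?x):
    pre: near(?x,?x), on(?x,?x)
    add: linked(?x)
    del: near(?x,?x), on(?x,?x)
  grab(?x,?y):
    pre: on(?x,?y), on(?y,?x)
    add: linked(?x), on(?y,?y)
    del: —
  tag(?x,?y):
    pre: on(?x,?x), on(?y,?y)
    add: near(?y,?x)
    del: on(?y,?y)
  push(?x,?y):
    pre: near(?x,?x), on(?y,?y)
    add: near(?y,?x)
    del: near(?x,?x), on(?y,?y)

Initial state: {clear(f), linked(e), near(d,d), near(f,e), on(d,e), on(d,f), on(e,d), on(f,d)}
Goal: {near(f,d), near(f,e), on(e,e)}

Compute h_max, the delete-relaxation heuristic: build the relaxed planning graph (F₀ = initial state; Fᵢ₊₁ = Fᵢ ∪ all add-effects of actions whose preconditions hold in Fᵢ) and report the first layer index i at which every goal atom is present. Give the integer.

F0 = init (8 atoms)
F1 = F0 ∪ {linked(d), linked(f), on(d,d), on(e,e), on(f,f)}  (13 atoms)
F2 = F1 ∪ {near(d,e), near(d,f), near(e,d), near(e,e), near(e,f), near(f,d), near(f,f)}  (20 atoms)
goal ⊆ F2  ⇒  h_max = 2

2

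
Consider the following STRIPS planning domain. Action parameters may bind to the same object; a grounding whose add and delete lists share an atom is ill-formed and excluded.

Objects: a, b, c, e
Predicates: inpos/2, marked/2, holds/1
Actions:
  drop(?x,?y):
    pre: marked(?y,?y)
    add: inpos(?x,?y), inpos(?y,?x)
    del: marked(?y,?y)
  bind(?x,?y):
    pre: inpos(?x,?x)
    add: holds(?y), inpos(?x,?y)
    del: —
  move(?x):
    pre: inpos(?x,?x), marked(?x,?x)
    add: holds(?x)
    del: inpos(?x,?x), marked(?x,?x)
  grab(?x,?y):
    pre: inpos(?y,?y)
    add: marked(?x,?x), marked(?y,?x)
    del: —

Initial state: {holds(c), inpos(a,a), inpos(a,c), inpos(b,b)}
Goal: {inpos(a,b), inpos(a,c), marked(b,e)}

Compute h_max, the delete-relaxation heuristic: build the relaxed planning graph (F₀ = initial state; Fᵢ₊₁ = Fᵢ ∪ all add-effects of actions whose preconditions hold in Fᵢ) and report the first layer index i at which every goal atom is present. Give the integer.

F0 = init (4 atoms)
F1 = F0 ∪ {holds(a), holds(b), holds(e), inpos(a,b), inpos(a,e), inpos(b,a), inpos(b,c), inpos(b,e), marked(a,a), marked(a,b), marked(a,c), marked(a,e), marked(b,a), marked(b,b), marked(b,c), marked(b,e), marked(c,c), marked(e,e)}  (22 atoms)
goal ⊆ F1  ⇒  h_max = 1

1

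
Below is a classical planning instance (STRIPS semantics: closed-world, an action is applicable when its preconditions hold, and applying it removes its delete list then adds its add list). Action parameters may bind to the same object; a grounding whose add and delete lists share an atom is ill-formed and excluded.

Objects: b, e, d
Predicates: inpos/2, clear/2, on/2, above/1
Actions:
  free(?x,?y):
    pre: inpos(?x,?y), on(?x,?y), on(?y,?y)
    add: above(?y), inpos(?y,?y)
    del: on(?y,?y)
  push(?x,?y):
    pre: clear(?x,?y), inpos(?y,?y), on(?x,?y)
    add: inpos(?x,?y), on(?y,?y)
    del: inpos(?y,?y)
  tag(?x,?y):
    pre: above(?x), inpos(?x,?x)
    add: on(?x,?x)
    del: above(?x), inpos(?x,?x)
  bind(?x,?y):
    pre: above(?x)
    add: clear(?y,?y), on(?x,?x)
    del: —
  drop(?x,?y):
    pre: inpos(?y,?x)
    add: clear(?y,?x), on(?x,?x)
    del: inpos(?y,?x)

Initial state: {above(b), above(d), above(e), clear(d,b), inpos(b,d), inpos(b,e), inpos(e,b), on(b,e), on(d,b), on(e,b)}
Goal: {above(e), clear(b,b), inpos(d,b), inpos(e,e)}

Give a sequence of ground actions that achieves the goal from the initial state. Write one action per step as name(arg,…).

1. bind(b,b)  →  {above(b), above(d), above(e), clear(b,b), clear(d,b), inpos(b,d), inpos(b,e), inpos(e,b), on(b,b), on(b,e), on(d,b), on(e,b)}
2. free(e,b)  →  {above(b), above(d), above(e), clear(b,b), clear(d,b), inpos(b,b), inpos(b,d), inpos(b,e), inpos(e,b), on(b,e), on(d,b), on(e,b)}
3. push(d,b)  →  {above(b), above(d), above(e), clear(b,b), clear(d,b), inpos(b,d), inpos(b,e), inpos(d,b), inpos(e,b), on(b,b), on(b,e), on(d,b), on(e,b)}
4. bind(e,b)  →  {above(b), above(d), above(e), clear(b,b), clear(d,b), inpos(b,d), inpos(b,e), inpos(d,b), inpos(e,b), on(b,b), on(b,e), on(d,b), on(e,b), on(e,e)}
5. free(b,e)  →  {above(b), above(d), above(e), clear(b,b), clear(d,b), inpos(b,d), inpos(b,e), inpos(d,b), inpos(e,b), inpos(e,e), on(b,b), on(b,e), on(d,b), on(e,b)}

bind(b,b); free(e,b); push(d,b); bind(e,b); free(b,e)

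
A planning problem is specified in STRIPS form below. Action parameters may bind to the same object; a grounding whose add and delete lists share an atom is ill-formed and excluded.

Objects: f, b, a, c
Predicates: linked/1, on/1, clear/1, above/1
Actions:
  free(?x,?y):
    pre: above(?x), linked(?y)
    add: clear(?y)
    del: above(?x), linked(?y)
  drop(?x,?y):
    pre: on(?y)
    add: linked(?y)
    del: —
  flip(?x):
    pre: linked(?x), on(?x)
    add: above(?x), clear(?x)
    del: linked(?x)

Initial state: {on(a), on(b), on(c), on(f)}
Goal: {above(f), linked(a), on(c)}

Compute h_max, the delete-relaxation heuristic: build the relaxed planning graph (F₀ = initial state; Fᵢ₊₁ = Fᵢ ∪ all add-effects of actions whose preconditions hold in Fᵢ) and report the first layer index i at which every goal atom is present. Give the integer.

F0 = init (4 atoms)
F1 = F0 ∪ {linked(a), linked(b), linked(c), linked(f)}  (8 atoms)
F2 = F1 ∪ {above(a), above(b), above(c), above(f), clear(a), clear(b), clear(c), clear(f)}  (16 atoms)
goal ⊆ F2  ⇒  h_max = 2

2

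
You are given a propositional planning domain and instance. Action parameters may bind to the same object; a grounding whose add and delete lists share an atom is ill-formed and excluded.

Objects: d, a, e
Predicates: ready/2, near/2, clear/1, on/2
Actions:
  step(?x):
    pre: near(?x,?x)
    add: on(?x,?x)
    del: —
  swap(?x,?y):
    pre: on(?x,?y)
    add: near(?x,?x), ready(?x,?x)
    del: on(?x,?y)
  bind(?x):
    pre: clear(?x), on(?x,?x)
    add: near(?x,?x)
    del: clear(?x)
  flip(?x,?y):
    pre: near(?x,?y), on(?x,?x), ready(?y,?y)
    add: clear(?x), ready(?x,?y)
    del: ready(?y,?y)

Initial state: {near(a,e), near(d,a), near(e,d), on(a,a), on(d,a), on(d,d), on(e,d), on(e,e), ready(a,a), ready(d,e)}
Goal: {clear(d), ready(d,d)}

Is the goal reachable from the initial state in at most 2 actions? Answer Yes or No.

1. swap(d,a)  →  {near(a,e), near(d,a), near(d,d), near(e,d), on(a,a), on(d,d), on(e,d), on(e,e), ready(a,a), ready(d,d), ready(d,e)}
2. flip(d,a)  →  {clear(d), near(a,e), near(d,a), near(d,d), near(e,d), on(a,a), on(d,d), on(e,d), on(e,e), ready(d,a), ready(d,d), ready(d,e)}
optimal plan length = 2; 2 ≤ 2

Yes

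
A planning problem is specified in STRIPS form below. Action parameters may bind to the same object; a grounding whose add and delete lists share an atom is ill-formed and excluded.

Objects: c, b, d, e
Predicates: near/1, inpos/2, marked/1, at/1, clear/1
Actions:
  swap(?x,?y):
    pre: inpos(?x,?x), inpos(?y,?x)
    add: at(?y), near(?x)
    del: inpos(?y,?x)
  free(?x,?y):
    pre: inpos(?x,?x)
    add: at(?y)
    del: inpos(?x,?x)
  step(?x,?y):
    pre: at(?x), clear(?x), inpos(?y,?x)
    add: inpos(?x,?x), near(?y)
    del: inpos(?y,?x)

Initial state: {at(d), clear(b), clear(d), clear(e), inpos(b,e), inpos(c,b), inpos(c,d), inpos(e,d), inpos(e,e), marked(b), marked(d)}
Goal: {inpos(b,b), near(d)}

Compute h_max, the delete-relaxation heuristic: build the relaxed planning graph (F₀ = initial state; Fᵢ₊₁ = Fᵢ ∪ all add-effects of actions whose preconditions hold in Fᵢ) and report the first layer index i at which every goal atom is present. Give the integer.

F0 = init (11 atoms)
F1 = F0 ∪ {at(b), at(c), at(e), inpos(d,d), near(c), near(e)}  (17 atoms)
F2 = F1 ∪ {inpos(b,b), near(b), near(d)}  (20 atoms)
goal ⊆ F2  ⇒  h_max = 2

2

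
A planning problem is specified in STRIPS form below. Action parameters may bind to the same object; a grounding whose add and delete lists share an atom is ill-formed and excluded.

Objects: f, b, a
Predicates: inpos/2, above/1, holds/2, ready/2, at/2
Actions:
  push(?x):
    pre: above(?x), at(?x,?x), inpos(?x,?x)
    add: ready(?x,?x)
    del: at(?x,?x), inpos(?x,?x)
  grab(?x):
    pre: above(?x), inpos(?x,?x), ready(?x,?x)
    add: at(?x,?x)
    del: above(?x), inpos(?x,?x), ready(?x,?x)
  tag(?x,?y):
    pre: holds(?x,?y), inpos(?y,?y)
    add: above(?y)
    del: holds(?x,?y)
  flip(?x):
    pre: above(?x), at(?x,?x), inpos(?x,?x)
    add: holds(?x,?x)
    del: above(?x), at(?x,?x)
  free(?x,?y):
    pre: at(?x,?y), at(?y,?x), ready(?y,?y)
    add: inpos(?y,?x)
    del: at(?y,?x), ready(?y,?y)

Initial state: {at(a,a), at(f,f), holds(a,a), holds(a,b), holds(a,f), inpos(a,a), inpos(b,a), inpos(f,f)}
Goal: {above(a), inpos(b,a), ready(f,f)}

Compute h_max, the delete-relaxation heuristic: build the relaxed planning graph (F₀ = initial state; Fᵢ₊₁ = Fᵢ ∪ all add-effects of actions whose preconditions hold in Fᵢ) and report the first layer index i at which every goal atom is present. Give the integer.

2

F0 = init (8 atoms)
F1 = F0 ∪ {above(a), above(f)}  (10 atoms)
F2 = F1 ∪ {holds(f,f), ready(a,a), ready(f,f)}  (13 atoms)
goal ⊆ F2  ⇒  h_max = 2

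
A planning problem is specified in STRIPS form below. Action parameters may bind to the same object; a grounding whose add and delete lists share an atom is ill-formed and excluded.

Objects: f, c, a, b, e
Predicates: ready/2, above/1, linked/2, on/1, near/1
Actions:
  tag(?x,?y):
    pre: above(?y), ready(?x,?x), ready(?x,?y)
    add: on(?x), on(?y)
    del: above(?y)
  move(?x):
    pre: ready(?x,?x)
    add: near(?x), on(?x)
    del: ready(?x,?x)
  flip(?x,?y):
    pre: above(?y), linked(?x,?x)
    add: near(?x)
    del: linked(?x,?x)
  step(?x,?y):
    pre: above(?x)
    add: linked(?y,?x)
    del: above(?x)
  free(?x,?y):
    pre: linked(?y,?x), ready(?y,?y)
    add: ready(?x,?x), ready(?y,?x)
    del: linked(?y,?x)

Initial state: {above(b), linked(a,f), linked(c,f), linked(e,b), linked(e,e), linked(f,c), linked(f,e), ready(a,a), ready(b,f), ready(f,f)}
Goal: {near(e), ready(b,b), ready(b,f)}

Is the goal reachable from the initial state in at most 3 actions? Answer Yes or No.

Yes

1. flip(e,b)  →  {above(b), linked(a,f), linked(c,f), linked(e,b), linked(f,c), linked(f,e), near(e), ready(a,a), ready(b,f), ready(f,f)}
2. step(b,f)  →  {linked(a,f), linked(c,f), linked(e,b), linked(f,b), linked(f,c), linked(f,e), near(e), ready(a,a), ready(b,f), ready(f,f)}
3. free(b,f)  →  {linked(a,f), linked(c,f), linked(e,b), linked(f,c), linked(f,e), near(e), ready(a,a), ready(b,b), ready(b,f), ready(f,b), ready(f,f)}
optimal plan length = 3; 3 ≤ 3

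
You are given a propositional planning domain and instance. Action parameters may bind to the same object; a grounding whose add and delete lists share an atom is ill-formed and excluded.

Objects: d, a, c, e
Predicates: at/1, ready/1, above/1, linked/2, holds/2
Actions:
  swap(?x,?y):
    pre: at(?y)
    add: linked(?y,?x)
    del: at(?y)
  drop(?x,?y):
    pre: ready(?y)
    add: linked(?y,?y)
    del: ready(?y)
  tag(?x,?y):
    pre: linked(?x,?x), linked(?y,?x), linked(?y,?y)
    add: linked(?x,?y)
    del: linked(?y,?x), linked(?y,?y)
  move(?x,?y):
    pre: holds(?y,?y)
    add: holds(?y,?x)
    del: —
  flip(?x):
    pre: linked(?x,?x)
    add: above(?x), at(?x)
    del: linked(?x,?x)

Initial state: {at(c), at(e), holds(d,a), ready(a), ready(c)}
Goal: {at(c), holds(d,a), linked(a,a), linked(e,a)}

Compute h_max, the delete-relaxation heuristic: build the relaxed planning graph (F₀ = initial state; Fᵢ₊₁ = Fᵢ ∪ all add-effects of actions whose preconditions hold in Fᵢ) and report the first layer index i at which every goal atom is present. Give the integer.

F0 = init (5 atoms)
F1 = F0 ∪ {linked(a,a), linked(c,a), linked(c,c), linked(c,d), linked(c,e), linked(e,a), linked(e,c), linked(e,d), linked(e,e)}  (14 atoms)
goal ⊆ F1  ⇒  h_max = 1

1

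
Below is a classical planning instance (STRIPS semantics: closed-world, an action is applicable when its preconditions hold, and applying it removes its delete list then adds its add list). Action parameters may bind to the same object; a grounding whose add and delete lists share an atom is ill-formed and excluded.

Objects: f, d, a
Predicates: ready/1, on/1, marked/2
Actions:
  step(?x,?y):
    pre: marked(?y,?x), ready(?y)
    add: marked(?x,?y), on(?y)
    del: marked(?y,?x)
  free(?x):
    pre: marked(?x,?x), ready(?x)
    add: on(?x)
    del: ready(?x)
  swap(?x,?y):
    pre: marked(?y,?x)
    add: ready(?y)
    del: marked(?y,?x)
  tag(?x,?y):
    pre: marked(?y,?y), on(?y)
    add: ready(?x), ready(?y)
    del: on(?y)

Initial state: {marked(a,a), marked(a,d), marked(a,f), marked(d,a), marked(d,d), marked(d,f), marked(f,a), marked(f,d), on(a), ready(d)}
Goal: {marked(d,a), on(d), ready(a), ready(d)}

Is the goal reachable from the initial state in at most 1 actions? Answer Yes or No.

No

1. step(f,d)  →  {marked(a,a), marked(a,d), marked(a,f), marked(d,a), marked(d,d), marked(f,a), marked(f,d), on(a), on(d), ready(d)}
2. swap(f,a)  →  {marked(a,a), marked(a,d), marked(d,a), marked(d,d), marked(f,a), marked(f,d), on(a), on(d), ready(a), ready(d)}
optimal plan length = 2; 2 > 1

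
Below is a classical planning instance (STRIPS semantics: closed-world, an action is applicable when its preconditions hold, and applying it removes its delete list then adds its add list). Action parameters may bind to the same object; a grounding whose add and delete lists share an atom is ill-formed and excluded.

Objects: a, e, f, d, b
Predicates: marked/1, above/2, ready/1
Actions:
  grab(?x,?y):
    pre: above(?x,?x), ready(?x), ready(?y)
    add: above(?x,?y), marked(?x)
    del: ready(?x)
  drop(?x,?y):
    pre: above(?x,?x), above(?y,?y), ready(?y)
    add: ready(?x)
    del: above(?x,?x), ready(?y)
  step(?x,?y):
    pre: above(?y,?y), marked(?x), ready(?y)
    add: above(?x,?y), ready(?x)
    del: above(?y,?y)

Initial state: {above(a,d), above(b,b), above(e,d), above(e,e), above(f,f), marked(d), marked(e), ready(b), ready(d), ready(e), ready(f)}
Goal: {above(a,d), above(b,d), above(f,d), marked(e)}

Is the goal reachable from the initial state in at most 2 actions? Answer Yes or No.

Yes

1. grab(f,d)  →  {above(a,d), above(b,b), above(e,d), above(e,e), above(f,d), above(f,f), marked(d), marked(e), marked(f), ready(b), ready(d), ready(e)}
2. grab(b,d)  →  {above(a,d), above(b,b), above(b,d), above(e,d), above(e,e), above(f,d), above(f,f), marked(b), marked(d), marked(e), marked(f), ready(d), ready(e)}
optimal plan length = 2; 2 ≤ 2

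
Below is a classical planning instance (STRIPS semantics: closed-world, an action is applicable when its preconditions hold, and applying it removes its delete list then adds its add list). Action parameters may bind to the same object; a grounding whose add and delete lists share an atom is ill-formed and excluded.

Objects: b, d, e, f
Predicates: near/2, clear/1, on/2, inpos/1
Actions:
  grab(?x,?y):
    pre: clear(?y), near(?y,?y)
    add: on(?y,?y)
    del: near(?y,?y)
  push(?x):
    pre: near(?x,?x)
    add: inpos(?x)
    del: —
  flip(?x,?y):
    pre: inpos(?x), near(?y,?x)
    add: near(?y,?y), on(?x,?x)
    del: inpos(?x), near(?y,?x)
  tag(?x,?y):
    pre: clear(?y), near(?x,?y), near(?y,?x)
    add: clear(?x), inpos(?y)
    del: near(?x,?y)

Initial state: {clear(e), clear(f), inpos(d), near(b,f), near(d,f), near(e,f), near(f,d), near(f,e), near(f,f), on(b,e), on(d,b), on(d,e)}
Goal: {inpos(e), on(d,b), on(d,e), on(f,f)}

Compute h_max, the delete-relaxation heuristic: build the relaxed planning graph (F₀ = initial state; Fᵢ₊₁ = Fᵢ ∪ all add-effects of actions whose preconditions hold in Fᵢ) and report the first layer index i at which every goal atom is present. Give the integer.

F0 = init (12 atoms)
F1 = F0 ∪ {clear(d), inpos(e), inpos(f), on(d,d), on(f,f)}  (17 atoms)
goal ⊆ F1  ⇒  h_max = 1

1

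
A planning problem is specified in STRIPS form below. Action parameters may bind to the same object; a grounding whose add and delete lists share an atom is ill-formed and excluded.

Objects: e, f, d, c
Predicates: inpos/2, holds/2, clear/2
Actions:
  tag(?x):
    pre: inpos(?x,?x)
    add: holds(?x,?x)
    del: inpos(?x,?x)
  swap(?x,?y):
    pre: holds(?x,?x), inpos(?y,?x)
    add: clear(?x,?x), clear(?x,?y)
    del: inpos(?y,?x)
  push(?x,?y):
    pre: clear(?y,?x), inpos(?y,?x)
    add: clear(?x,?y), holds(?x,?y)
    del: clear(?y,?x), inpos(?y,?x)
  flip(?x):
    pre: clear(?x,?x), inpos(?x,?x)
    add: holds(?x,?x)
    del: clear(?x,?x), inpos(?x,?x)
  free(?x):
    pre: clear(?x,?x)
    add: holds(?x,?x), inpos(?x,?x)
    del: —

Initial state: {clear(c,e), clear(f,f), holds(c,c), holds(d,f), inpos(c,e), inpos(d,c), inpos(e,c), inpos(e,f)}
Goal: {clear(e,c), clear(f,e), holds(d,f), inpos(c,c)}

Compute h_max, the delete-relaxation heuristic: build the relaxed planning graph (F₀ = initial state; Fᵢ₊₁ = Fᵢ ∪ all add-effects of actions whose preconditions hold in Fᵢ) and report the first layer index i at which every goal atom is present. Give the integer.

F0 = init (8 atoms)
F1 = F0 ∪ {clear(c,c), clear(c,d), clear(e,c), holds(e,c), holds(f,f), inpos(f,f)}  (14 atoms)
F2 = F1 ∪ {clear(f,e), holds(c,e), inpos(c,c)}  (17 atoms)
goal ⊆ F2  ⇒  h_max = 2

2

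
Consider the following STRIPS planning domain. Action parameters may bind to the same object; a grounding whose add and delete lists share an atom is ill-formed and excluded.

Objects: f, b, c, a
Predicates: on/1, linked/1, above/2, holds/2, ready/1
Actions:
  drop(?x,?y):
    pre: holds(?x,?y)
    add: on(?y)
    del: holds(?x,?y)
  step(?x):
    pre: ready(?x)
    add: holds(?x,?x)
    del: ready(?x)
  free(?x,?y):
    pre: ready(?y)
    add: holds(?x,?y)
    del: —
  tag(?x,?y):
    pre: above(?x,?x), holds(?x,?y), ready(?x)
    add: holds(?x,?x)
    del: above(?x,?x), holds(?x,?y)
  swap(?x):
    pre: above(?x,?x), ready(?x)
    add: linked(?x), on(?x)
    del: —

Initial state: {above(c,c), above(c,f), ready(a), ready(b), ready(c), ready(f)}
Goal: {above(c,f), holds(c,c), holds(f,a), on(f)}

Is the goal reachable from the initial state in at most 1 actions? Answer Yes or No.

No

1. step(f)  →  {above(c,c), above(c,f), holds(f,f), ready(a), ready(b), ready(c)}
2. drop(f,f)  →  {above(c,c), above(c,f), on(f), ready(a), ready(b), ready(c)}
3. step(c)  →  {above(c,c), above(c,f), holds(c,c), on(f), ready(a), ready(b)}
4. free(f,a)  →  {above(c,c), above(c,f), holds(c,c), holds(f,a), on(f), ready(a), ready(b)}
optimal plan length = 4; 4 > 1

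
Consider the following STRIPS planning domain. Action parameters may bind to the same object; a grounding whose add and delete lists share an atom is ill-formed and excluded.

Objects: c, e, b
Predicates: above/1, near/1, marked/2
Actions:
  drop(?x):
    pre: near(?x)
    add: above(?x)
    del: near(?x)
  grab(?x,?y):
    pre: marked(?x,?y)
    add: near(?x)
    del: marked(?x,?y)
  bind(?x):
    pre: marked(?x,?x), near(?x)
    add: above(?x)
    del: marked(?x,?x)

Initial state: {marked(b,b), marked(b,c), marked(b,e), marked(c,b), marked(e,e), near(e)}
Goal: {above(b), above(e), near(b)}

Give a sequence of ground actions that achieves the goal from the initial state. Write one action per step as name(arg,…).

drop(e); grab(b,c); bind(b)

1. drop(e)  →  {above(e), marked(b,b), marked(b,c), marked(b,e), marked(c,b), marked(e,e)}
2. grab(b,c)  →  {above(e), marked(b,b), marked(b,e), marked(c,b), marked(e,e), near(b)}
3. bind(b)  →  {above(b), above(e), marked(b,e), marked(c,b), marked(e,e), near(b)}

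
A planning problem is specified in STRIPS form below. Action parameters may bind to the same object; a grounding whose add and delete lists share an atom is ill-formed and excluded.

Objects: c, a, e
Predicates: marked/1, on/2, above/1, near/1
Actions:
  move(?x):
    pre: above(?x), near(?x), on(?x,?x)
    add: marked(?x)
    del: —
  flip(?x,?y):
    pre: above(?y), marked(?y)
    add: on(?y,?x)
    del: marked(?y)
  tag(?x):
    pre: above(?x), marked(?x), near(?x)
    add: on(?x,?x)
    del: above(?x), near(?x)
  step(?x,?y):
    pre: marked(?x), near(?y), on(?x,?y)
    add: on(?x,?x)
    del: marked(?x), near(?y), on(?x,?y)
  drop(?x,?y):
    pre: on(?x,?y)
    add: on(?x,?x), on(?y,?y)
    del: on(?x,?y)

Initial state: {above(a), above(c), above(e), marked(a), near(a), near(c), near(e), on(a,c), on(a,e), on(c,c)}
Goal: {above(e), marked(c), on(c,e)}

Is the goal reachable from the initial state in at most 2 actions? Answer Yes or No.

No

1. move(c)  →  {above(a), above(c), above(e), marked(a), marked(c), near(a), near(c), near(e), on(a,c), on(a,e), on(c,c)}
2. flip(e,c)  →  {above(a), above(c), above(e), marked(a), near(a), near(c), near(e), on(a,c), on(a,e), on(c,c), on(c,e)}
3. move(c)  →  {above(a), above(c), above(e), marked(a), marked(c), near(a), near(c), near(e), on(a,c), on(a,e), on(c,c), on(c,e)}
optimal plan length = 3; 3 > 2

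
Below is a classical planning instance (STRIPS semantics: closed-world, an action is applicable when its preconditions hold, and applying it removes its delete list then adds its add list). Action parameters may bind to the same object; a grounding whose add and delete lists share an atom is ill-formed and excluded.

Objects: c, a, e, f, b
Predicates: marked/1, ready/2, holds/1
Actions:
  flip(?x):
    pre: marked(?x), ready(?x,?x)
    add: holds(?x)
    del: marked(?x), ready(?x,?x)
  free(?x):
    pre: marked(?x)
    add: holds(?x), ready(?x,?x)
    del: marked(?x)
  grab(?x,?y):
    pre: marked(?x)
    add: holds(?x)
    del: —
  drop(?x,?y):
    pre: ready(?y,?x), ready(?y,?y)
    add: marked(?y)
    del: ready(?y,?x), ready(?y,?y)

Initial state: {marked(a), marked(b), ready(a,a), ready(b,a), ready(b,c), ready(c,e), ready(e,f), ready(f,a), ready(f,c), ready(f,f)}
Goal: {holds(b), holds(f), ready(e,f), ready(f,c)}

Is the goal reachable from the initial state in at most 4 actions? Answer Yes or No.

1. free(b)  →  {holds(b), marked(a), ready(a,a), ready(b,a), ready(b,b), ready(b,c), ready(c,e), ready(e,f), ready(f,a), ready(f,c), ready(f,f)}
2. drop(a,f)  →  {holds(b), marked(a), marked(f), ready(a,a), ready(b,a), ready(b,b), ready(b,c), ready(c,e), ready(e,f), ready(f,c)}
3. free(f)  →  {holds(b), holds(f), marked(a), ready(a,a), ready(b,a), ready(b,b), ready(b,c), ready(c,e), ready(e,f), ready(f,c), ready(f,f)}
optimal plan length = 3; 3 ≤ 4

Yes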